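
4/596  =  1/149 = 0.01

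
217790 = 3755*58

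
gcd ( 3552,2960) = 592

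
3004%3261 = 3004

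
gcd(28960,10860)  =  3620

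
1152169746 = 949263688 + 202906058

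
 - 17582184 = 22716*( -774 )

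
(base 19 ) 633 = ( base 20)5b6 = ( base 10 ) 2226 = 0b100010110010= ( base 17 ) 7BG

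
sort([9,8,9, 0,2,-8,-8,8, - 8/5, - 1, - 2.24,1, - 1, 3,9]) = [ - 8, - 8, - 2.24, - 8/5, - 1, - 1,0,1, 2,3,8, 8, 9,9,9 ]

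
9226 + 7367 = 16593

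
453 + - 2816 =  - 2363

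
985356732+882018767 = 1867375499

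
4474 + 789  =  5263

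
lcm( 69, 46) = 138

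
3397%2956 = 441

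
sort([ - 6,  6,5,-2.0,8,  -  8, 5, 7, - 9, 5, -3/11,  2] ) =[ - 9,-8, - 6 ,  -  2.0, - 3/11, 2, 5, 5, 5, 6, 7,8] 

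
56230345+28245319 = 84475664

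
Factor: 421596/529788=717/901 = 3^1*17^(  -  1)*53^( - 1)  *  239^1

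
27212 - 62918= - 35706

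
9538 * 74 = 705812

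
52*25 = 1300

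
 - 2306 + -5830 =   -  8136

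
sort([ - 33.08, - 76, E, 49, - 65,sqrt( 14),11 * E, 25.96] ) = [ - 76,- 65,-33.08,E,  sqrt (14),25.96,  11*E, 49]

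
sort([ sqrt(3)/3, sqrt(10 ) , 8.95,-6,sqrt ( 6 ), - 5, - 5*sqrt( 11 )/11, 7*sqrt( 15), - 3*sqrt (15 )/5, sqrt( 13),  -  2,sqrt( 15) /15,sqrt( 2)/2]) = [  -  6, - 5, - 3*sqrt(15 ) /5, - 2, - 5 * sqrt( 11) /11,sqrt(15 )/15,  sqrt( 3)/3,sqrt( 2)/2, sqrt (6), sqrt( 10 ),sqrt( 13),8.95,7*sqrt( 15 )]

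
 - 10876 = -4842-6034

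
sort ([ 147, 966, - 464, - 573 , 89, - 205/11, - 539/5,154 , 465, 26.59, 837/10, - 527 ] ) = [-573, - 527, - 464, - 539/5, - 205/11,26.59, 837/10,89, 147,154,465,966 ]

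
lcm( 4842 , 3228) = 9684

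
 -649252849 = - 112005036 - 537247813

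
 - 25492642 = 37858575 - 63351217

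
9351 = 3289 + 6062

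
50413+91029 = 141442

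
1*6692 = 6692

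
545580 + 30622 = 576202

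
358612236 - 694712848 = -336100612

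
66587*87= 5793069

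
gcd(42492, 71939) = 1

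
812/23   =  812/23 = 35.30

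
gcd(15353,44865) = 1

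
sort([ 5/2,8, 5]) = [ 5/2, 5, 8]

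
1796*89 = 159844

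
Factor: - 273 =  - 3^1 * 7^1*13^1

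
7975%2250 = 1225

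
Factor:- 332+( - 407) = -739^1 = -739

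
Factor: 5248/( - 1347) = - 2^7 * 3^ ( - 1 )*41^1 * 449^( - 1) 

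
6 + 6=12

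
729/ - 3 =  - 243/1 = - 243.00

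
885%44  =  5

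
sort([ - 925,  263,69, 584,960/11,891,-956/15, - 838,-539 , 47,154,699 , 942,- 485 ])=[ - 925,-838, - 539,- 485,-956/15,47,69,960/11,154,263,  584,699,891, 942 ] 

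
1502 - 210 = 1292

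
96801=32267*3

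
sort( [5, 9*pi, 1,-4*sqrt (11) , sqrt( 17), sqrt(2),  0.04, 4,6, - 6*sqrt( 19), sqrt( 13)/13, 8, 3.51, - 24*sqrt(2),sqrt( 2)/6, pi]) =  [ - 24*sqrt(2 )  , - 6*sqrt(19), - 4*sqrt( 11 ),0.04, sqrt (2 )/6,sqrt (13 ) /13, 1,sqrt( 2 ), pi, 3.51, 4, sqrt( 17 ) , 5,6, 8,9* pi] 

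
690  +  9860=10550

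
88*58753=5170264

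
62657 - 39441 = 23216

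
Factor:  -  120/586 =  - 2^2 * 3^1 *5^1*293^ ( - 1 ) = -60/293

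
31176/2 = 15588 = 15588.00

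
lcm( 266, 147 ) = 5586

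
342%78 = 30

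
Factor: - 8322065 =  - 5^1 * 137^1 * 12149^1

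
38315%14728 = 8859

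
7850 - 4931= 2919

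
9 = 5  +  4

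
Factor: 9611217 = 3^4 * 7^1 * 11^1 * 23^1*67^1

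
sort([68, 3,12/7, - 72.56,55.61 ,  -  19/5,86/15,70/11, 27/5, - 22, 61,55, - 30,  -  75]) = [ - 75,- 72.56,-30, - 22, -19/5, 12/7, 3,27/5,86/15,70/11,  55,55.61,61,68]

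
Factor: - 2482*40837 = -101357434 = - 2^1 * 17^1*  73^1*97^1*421^1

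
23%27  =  23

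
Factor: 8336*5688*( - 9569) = - 453715742592 = - 2^7*3^2*7^1*79^1*521^1 * 1367^1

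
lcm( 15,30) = 30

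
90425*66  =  5968050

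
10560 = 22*480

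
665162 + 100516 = 765678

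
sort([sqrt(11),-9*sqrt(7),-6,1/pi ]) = [ - 9*sqrt( 7 ), - 6, 1/pi,sqrt(11)]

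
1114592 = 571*1952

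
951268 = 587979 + 363289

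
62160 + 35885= 98045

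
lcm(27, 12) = 108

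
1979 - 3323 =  - 1344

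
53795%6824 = 6027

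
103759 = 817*127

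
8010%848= 378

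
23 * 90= 2070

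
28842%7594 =6060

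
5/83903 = 5/83903 = 0.00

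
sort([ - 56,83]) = [ - 56,83]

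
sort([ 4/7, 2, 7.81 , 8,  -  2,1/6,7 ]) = [- 2,1/6 , 4/7,2, 7,  7.81,8]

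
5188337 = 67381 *77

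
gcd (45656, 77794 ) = 2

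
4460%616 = 148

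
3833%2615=1218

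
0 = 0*3326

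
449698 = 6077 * 74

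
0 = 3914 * 0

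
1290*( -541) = -697890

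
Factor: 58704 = 2^4 * 3^1*1223^1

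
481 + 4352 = 4833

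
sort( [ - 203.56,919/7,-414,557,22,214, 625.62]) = [ - 414,- 203.56,22,919/7,214 , 557,625.62 ]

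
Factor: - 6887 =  - 71^1*97^1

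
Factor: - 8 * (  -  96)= 768  =  2^8*3^1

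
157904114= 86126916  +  71777198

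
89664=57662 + 32002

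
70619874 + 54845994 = 125465868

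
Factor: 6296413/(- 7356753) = - 3^ ( - 2)*41^ ( - 1 )*19937^(-1 ) * 6296413^1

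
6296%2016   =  248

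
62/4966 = 31/2483 = 0.01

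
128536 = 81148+47388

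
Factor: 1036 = 2^2*7^1*37^1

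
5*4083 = 20415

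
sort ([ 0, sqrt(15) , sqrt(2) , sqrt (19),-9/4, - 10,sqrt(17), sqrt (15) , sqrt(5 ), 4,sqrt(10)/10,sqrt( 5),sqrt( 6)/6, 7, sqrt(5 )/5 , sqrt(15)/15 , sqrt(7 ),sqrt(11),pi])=[-10, - 9/4 , 0, sqrt(15)/15,sqrt(10)/10,  sqrt( 6)/6,sqrt(5)/5  ,  sqrt( 2), sqrt(5),sqrt(5),sqrt( 7 ),  pi, sqrt( 11),sqrt(15 ),sqrt ( 15), 4,sqrt(17 ), sqrt(19),  7]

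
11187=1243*9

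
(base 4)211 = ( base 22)1F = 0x25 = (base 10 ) 37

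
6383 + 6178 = 12561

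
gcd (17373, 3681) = 3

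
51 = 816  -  765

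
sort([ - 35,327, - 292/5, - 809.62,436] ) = [ - 809.62 , - 292/5, - 35 , 327 , 436]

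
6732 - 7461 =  - 729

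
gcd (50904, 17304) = 168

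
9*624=5616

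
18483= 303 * 61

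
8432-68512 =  - 60080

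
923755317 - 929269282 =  -5513965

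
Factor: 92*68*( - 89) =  - 2^4*17^1*23^1 * 89^1 = - 556784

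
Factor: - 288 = - 2^5*3^2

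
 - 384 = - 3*128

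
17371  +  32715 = 50086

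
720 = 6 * 120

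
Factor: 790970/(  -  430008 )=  - 2^( - 2 )*3^( - 1 )*5^1*41^( - 1)*181^1 =-  905/492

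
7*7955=55685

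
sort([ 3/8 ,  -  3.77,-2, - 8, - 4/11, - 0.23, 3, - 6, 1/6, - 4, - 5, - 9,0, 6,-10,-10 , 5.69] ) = [ - 10, - 10, - 9, - 8,  -  6, - 5, - 4,-3.77, - 2, - 4/11, - 0.23,0,1/6, 3/8,3,5.69, 6]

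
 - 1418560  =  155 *( - 9152 ) 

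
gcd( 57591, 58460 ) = 79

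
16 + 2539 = 2555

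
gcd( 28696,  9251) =1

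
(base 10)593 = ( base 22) 14l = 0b1001010001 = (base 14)305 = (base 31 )j4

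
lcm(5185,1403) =119255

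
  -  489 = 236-725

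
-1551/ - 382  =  1551/382 = 4.06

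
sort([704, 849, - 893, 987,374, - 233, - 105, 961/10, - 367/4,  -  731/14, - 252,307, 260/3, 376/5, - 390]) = [ - 893, - 390, -252,- 233  , - 105, - 367/4,-731/14, 376/5, 260/3,  961/10, 307,374,704,849, 987 ] 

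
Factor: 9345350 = 2^1*5^2 * 7^1*26701^1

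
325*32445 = 10544625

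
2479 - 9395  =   -6916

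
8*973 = 7784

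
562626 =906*621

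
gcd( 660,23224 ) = 4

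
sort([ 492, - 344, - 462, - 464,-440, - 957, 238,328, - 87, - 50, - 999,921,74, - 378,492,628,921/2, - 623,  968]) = [ - 999, - 957, - 623 , - 464, - 462, - 440, - 378,  -  344,-87, - 50, 74,238, 328,921/2,492,492, 628,  921,968] 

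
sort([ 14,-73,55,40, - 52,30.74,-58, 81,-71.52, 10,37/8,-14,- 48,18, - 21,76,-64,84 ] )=[ - 73, - 71.52, - 64, - 58, - 52,-48,  -  21, - 14,37/8,10,14,18,30.74,  40,55,  76, 81,84]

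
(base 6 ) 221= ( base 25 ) 3a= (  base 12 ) 71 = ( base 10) 85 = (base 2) 1010101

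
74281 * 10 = 742810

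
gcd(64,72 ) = 8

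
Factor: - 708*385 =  - 2^2*3^1*5^1*7^1*11^1*59^1 = -272580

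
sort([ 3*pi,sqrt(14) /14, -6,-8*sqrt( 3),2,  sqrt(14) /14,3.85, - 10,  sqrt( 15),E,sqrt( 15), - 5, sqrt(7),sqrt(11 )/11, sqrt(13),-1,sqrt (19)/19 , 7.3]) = [- 8*sqrt( 3 ), - 10,-6 , - 5, - 1,sqrt(19) /19,sqrt( 14) /14, sqrt(14) /14,sqrt( 11 ) /11 , 2, sqrt ( 7 ),E,sqrt( 13 ), 3.85,sqrt( 15 ),  sqrt( 15), 7.3,3*pi]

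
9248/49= 9248/49 = 188.73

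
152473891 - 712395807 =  - 559921916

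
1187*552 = 655224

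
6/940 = 3/470 = 0.01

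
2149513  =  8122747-5973234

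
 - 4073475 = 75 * ( - 54313)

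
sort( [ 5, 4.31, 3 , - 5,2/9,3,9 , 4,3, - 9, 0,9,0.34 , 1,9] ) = [ - 9, - 5, 0,2/9,0.34,1, 3, 3,  3,4,4.31, 5, 9 , 9, 9 ]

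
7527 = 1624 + 5903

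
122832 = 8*15354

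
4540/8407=4540/8407 = 0.54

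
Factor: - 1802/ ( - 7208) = 1/4=2^( - 2) 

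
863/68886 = 863/68886 = 0.01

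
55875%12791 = 4711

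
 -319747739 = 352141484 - 671889223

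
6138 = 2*3069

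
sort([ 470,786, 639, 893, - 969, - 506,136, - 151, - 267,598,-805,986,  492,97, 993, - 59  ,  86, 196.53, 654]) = [ - 969, - 805, - 506,-267,-151, - 59, 86, 97, 136, 196.53 , 470, 492, 598 , 639,  654,786, 893, 986, 993 ]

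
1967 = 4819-2852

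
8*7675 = 61400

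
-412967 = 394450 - 807417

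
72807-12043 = 60764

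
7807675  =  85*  91855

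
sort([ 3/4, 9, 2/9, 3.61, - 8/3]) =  [ - 8/3,2/9,3/4, 3.61, 9 ] 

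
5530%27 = 22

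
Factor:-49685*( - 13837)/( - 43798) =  - 687491345/43798 = - 2^ (-1) *5^1 * 19^1*61^( - 1)*101^1*137^1*359^( - 1)*523^1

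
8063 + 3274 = 11337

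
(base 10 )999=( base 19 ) 2eb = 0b1111100111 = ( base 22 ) 219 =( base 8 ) 1747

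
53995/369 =53995/369= 146.33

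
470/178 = 2 + 57/89 = 2.64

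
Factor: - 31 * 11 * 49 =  - 16709 = - 7^2 * 11^1 * 31^1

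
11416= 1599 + 9817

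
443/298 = 443/298   =  1.49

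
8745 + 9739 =18484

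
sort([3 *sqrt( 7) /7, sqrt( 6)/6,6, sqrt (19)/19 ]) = [ sqrt(19)/19, sqrt( 6 )/6,3*sqrt( 7)/7, 6 ] 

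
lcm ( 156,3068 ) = 9204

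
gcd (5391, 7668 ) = 9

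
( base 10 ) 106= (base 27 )3p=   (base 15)71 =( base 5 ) 411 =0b1101010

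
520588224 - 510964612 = 9623612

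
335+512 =847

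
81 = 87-6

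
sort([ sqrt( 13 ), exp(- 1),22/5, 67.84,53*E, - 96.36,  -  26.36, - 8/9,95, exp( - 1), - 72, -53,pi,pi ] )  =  [ - 96.36, - 72, - 53, - 26.36, - 8/9,exp(  -  1 ) , exp( - 1),pi,  pi, sqrt( 13),22/5,  67.84, 95,53*E]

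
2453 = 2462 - 9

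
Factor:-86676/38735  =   - 2^2 * 3^1*5^ ( - 1)*31^1*61^( - 1)*127^( -1 ) * 233^1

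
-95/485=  - 19/97 = - 0.20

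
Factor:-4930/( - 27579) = 2^1 * 3^ ( - 1 )*5^1*17^1*317^(  -  1) = 170/951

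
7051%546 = 499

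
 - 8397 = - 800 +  -7597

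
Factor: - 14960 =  - 2^4*5^1*11^1*17^1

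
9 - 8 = 1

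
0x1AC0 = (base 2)1101011000000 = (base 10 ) 6848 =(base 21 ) fb2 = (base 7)25652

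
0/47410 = 0 = 0.00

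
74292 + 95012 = 169304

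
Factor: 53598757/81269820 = 2^ ( - 2) * 3^( - 2)*5^( - 1)*29^1*451499^(-1) * 1848233^1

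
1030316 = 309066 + 721250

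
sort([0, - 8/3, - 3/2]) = [- 8/3, - 3/2, 0 ] 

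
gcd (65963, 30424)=1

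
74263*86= 6386618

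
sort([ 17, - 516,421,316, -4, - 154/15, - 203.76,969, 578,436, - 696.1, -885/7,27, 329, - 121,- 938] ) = [  -  938,-696.1, -516, - 203.76, - 885/7, -121, - 154/15, - 4,17, 27,316 , 329, 421, 436,578,969 ] 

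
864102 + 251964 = 1116066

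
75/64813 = 75/64813 =0.00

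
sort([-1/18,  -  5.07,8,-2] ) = [ - 5.07,-2, - 1/18,8] 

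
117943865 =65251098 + 52692767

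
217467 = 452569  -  235102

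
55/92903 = 55/92903= 0.00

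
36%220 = 36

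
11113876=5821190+5292686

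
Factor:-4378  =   - 2^1*11^1*199^1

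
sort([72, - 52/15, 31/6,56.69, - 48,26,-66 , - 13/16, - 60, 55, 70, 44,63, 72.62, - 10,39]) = [ - 66,- 60, - 48,- 10, - 52/15, - 13/16, 31/6, 26, 39, 44,55, 56.69, 63, 70,72,72.62 ]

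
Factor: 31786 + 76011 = 107797  =  17^2*373^1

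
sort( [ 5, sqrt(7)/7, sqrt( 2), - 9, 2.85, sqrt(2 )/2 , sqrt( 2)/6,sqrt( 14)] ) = [ - 9, sqrt (2) /6,sqrt(7)/7, sqrt( 2 ) /2, sqrt(2), 2.85, sqrt ( 14), 5]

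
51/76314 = 17/25438 = 0.00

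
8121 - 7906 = 215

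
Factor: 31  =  31^1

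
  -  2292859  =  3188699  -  5481558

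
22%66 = 22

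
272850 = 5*54570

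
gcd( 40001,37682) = 1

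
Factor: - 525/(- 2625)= 5^( - 1 ) = 1/5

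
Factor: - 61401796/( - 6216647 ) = 2^2*23^( - 1 )  *31^(-1)*37^1 *131^1*3167^1*8719^( - 1 ) 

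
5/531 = 5/531 = 0.01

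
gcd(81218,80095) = 1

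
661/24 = 27 + 13/24 = 27.54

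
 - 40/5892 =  - 1  +  1463/1473 = - 0.01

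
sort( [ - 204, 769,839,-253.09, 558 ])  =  [ - 253.09, - 204,558, 769, 839 ] 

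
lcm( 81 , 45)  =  405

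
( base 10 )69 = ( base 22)33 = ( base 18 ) 3F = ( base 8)105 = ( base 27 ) 2f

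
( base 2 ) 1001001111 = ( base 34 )hd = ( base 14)303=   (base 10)591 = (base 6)2423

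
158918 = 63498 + 95420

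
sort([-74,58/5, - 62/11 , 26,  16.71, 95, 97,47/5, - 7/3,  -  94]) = [ - 94, - 74 , -62/11, - 7/3  ,  47/5, 58/5,16.71,26 , 95, 97] 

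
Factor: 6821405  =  5^1*89^1*15329^1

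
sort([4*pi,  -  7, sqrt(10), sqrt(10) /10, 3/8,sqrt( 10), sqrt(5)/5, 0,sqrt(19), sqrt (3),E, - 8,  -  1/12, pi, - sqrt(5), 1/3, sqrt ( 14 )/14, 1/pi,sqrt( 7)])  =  [ - 8 , - 7, - sqrt (5),-1/12, 0,sqrt( 14)/14, sqrt(10) /10,1/pi, 1/3, 3/8, sqrt( 5)/5, sqrt(3), sqrt (7 ), E, pi, sqrt (10),sqrt( 10), sqrt( 19),4 * pi ]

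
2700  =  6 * 450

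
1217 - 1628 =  - 411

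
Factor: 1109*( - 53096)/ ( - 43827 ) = 58883464/43827 =2^3* 3^( - 1 )*7^( - 1)*1109^1*2087^( - 1)*6637^1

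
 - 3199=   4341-7540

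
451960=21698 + 430262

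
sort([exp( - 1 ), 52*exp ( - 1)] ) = [ exp( - 1 ),  52 *exp(- 1) ]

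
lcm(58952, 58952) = 58952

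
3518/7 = 3518/7 = 502.57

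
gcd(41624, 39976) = 8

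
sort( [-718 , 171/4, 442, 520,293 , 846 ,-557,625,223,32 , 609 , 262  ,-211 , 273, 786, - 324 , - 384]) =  [ - 718 , - 557 , - 384,-324, - 211,  32 , 171/4 , 223 , 262,273,293,442 , 520,609,625,786,846 ] 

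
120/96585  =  8/6439= 0.00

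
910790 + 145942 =1056732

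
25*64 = 1600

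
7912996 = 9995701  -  2082705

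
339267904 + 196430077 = 535697981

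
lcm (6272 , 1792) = 12544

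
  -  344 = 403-747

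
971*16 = 15536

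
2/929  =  2/929 = 0.00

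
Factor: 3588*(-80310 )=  -2^3 * 3^2 * 5^1*13^1*23^1*2677^1 = -  288152280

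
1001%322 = 35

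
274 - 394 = - 120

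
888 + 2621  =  3509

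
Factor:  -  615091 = - 193^1*3187^1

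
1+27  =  28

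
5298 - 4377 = 921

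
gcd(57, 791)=1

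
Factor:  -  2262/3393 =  - 2^1*3^( - 1) = -2/3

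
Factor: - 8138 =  -2^1*13^1 * 313^1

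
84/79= 84/79 = 1.06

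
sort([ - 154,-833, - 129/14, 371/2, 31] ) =[ - 833, - 154, - 129/14,  31, 371/2] 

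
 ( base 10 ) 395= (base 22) HL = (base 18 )13H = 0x18B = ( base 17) 164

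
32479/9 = 32479/9 = 3608.78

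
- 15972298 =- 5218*3061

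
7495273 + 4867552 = 12362825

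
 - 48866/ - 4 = 24433/2 = 12216.50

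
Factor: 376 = 2^3*47^1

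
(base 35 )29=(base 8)117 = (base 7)142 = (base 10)79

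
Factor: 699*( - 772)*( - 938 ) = 506171064 =2^3*3^1*7^1*67^1*193^1 * 233^1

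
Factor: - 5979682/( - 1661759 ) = 2^1*11^(-1)*17^1*19^( - 1) * 7951^(  -  1)*175873^1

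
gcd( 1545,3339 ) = 3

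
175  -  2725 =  - 2550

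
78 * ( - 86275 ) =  - 6729450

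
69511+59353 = 128864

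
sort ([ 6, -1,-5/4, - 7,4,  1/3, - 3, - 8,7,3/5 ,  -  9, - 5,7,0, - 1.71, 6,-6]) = [ - 9,  -  8, -7,- 6,-5,  -  3, - 1.71, - 5/4, -1,0, 1/3,3/5,4,6,6,7  ,  7] 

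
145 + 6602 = 6747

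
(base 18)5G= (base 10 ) 106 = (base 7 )211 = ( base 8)152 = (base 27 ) 3p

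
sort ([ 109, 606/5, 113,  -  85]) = [ - 85, 109,113,606/5 ]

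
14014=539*26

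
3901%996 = 913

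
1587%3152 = 1587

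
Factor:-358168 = - 2^3* 44771^1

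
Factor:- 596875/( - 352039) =5^5*191^1*197^ ( - 1)*1787^( - 1) 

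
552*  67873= 37465896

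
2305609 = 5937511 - 3631902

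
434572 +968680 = 1403252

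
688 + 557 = 1245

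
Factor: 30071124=2^2 * 3^2*683^1*1223^1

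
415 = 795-380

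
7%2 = 1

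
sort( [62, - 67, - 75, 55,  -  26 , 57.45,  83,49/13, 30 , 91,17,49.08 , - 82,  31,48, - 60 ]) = [ - 82, - 75,  -  67, - 60 , -26 , 49/13,17,30, 31, 48,49.08, 55,  57.45,62,83, 91]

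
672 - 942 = -270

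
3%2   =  1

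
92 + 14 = 106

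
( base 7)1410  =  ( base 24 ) MI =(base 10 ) 546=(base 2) 1000100010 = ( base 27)K6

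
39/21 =13/7 = 1.86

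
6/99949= 6/99949 = 0.00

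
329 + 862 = 1191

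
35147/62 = 566 + 55/62 = 566.89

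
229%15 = 4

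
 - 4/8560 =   -  1/2140 = - 0.00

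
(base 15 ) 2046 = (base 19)IGE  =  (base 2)1101010100000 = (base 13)3144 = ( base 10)6816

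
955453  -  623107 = 332346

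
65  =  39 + 26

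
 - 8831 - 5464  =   - 14295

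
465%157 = 151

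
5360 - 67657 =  - 62297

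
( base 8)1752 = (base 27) 1a3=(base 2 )1111101010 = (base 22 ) 21c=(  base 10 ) 1002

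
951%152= 39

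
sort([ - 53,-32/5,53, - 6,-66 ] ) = [ - 66,-53, - 32/5, - 6,53] 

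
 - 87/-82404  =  29/27468 = 0.00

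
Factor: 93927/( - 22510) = -2^ ( - 1)*3^1*5^( - 1 )*131^1*239^1*2251^( - 1)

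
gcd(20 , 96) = 4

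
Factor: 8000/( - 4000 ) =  - 2 = - 2^1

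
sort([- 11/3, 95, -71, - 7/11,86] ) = [ - 71, - 11/3, - 7/11,86,95]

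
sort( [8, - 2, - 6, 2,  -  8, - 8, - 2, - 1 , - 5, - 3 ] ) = [  -  8, - 8, - 6, - 5,-3,  -  2, - 2, - 1,2, 8] 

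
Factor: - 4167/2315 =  - 9/5 = - 3^2 * 5^(-1)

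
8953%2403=1744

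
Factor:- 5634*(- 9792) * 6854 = 378122349312 = 2^8*3^4*17^1*23^1*149^1*313^1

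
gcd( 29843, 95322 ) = 1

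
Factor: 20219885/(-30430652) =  - 2888555/4347236 = -2^(  -  2)*5^1*17^2*1999^1*1086809^( - 1) 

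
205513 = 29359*7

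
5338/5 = 1067  +  3/5 = 1067.60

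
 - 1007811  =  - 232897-774914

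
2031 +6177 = 8208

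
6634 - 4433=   2201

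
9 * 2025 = 18225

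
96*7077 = 679392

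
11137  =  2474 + 8663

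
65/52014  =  65/52014 = 0.00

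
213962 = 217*986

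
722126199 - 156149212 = 565976987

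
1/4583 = 1/4583  =  0.00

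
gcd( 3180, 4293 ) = 159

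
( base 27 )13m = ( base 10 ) 832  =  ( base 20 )21c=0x340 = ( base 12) 594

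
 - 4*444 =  -1776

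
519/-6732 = -173/2244 = - 0.08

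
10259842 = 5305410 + 4954432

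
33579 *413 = 13868127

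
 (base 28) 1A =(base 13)2C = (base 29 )19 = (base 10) 38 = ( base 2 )100110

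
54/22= 2 + 5/11 = 2.45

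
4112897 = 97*42401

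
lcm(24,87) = 696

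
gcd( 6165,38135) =5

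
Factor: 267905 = 5^1*11^1*4871^1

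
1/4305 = 1/4305= 0.00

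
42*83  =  3486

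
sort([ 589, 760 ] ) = [ 589,760]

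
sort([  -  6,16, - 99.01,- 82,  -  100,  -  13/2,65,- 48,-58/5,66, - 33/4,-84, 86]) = [ - 100, - 99.01, - 84, - 82, - 48, - 58/5, - 33/4, - 13/2, - 6, 16 , 65, 66,86] 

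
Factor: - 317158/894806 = -11^( - 1)*89^(-1)*347^1 = -347/979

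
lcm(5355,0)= 0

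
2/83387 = 2/83387 = 0.00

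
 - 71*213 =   -  15123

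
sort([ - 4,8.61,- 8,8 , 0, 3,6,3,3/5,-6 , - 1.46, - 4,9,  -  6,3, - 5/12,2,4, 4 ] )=[-8, - 6, - 6 , -4,  -  4, - 1.46, - 5/12, 0,3/5,2,  3,3,3, 4,4 , 6, 8, 8.61,9]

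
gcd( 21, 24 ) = 3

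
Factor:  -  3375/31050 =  - 2^(-1 )*5^1 * 23^(  -  1) = -5/46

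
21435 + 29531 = 50966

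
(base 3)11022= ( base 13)8c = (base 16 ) 74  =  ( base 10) 116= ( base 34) 3E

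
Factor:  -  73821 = - 3^1*11^1*2237^1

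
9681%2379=165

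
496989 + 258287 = 755276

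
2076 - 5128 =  -3052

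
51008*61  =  3111488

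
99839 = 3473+96366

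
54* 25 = 1350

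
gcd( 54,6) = 6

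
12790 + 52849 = 65639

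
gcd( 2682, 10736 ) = 2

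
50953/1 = 50953 = 50953.00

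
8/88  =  1/11 =0.09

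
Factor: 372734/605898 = 227/369 = 3^( - 2 )*41^( - 1 )*227^1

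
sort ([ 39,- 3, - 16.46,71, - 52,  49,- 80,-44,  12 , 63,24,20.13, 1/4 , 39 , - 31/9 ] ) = [ - 80,-52, - 44, - 16.46, - 31/9,- 3, 1/4,12,20.13, 24,39,39,  49,63, 71 ] 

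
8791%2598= 997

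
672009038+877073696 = 1549082734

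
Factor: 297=3^3 * 11^1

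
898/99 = 898/99 = 9.07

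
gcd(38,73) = 1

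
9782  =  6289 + 3493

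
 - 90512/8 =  - 11314 = - 11314.00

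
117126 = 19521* 6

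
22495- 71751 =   -  49256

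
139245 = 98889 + 40356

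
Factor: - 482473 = -29^1*127^1*131^1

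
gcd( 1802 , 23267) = 53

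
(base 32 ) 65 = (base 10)197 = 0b11000101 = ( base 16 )c5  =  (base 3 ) 21022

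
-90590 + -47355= - 137945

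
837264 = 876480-39216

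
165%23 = 4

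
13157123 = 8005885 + 5151238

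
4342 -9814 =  - 5472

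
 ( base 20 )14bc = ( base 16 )2668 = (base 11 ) 7429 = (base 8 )23150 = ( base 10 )9832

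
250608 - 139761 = 110847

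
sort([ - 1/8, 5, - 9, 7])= [  -  9 , - 1/8, 5 , 7 ] 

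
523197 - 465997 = 57200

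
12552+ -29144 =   -  16592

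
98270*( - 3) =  - 294810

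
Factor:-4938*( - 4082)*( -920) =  - 2^5 * 3^1*5^1*13^1*23^1 *157^1 * 823^1 = -18544362720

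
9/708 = 3/236 = 0.01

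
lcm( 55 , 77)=385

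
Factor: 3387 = 3^1*1129^1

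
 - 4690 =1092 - 5782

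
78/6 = 13 = 13.00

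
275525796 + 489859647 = 765385443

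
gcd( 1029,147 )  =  147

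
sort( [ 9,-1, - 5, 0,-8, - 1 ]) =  [ - 8,- 5, - 1, - 1, 0 , 9] 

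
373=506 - 133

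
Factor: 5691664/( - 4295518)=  - 2845832/2147759 = -  2^3*11^1*47^( - 1)*73^1*443^1*45697^( - 1 )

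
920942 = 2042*451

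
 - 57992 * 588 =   -  34099296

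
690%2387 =690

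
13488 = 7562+5926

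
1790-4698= - 2908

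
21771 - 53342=-31571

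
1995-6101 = -4106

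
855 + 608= 1463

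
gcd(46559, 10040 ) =1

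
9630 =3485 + 6145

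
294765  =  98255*3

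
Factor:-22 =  - 2^1*11^1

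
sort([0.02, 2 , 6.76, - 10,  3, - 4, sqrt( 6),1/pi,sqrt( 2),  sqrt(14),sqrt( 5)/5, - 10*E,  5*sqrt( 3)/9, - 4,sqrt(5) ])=[-10*E, - 10, - 4, - 4,  0.02, 1/pi,  sqrt(5) /5,  5*sqrt(3)/9, sqrt(2),  2,sqrt(5), sqrt(6),3,  sqrt( 14 ),  6.76 ] 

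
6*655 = 3930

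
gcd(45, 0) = 45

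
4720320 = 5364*880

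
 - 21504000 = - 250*86016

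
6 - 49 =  -43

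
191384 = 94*2036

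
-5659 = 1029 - 6688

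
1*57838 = 57838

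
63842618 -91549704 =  - 27707086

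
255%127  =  1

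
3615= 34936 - 31321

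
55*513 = 28215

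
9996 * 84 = 839664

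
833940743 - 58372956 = 775567787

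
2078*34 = 70652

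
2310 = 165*14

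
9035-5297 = 3738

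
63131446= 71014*889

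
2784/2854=1392/1427  =  0.98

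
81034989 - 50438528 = 30596461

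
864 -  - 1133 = 1997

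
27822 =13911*2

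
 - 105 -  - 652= 547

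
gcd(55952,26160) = 16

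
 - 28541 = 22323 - 50864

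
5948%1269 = 872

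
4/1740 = 1/435 = 0.00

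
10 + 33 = 43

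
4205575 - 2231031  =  1974544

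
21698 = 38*571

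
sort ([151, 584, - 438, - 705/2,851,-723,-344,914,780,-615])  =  [ -723, - 615,-438, - 705/2, - 344,151  ,  584, 780,851,914 ] 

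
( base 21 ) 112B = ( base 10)9755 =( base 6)113055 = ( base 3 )111101022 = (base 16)261b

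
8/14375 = 8/14375 = 0.00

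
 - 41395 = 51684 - 93079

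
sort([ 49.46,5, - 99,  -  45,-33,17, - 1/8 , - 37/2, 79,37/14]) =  [ - 99, - 45 , - 33, - 37/2, - 1/8,37/14,5,17,49.46, 79] 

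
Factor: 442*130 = 57460 = 2^2*5^1*  13^2*17^1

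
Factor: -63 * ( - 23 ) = 1449 = 3^2 *7^1*23^1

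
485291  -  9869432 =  - 9384141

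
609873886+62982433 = 672856319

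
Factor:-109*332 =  - 36188 = - 2^2*83^1 *109^1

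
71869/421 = 71869/421 = 170.71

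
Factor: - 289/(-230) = 2^( - 1)*5^ (-1)*17^2 * 23^(-1 ) 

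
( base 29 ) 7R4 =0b1101000010010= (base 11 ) 5018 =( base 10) 6674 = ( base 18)12AE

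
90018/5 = 18003 + 3/5 = 18003.60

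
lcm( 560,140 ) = 560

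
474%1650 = 474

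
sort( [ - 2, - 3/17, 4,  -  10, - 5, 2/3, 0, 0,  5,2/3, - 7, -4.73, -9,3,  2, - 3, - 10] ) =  [ - 10,-10,-9, - 7,  -  5,- 4.73, - 3,- 2, - 3/17, 0,0, 2/3, 2/3,2, 3,4, 5 ] 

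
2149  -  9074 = - 6925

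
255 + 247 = 502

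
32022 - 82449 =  - 50427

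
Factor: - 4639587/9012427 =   -  3^1* 59^(-1 )*419^1*3691^1*152753^(  -  1 ) 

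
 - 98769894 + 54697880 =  - 44072014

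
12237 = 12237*1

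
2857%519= 262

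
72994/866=36497/433=84.29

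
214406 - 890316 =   -  675910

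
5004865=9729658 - 4724793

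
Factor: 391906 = 2^1*29^2*233^1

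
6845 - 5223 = 1622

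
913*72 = 65736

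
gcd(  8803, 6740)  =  1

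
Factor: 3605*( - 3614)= - 13028470 = -2^1*5^1*7^1*13^1*103^1*139^1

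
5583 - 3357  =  2226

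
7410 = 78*95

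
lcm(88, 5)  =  440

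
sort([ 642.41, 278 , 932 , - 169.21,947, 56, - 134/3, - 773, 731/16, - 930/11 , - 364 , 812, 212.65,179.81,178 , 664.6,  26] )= [ - 773 , - 364, - 169.21,-930/11, - 134/3,  26,731/16,56, 178, 179.81, 212.65, 278, 642.41 , 664.6,812, 932,947 ]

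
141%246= 141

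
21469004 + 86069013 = 107538017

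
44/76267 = 44/76267 = 0.00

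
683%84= 11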